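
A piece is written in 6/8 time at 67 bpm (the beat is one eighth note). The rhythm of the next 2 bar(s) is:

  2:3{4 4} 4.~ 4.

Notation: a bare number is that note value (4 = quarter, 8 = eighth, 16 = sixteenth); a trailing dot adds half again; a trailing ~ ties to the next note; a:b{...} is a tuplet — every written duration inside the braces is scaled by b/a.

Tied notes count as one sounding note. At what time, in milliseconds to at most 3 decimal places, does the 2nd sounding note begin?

note 2 onset = 3b = 2686.567ms

1. 0.0ms @ 0 + 2686.567ms (3)
2. 2686.567ms @ 3 + 2686.567ms (3)
3. 5373.134ms @ 6 + 5373.134ms (6)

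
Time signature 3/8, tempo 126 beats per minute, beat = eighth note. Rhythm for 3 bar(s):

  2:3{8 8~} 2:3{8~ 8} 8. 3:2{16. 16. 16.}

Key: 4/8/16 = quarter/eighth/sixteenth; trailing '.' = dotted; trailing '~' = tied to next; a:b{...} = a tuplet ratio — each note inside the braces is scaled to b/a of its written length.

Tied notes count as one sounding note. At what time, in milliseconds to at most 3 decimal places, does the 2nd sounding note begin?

1. 0.0ms @ 0 + 714.286ms (3/2)
2. 714.286ms @ 3/2 + 2142.857ms (9/2)
3. 2857.143ms @ 6 + 714.286ms (3/2)
4. 3571.429ms @ 15/2 + 238.095ms (1/2)
5. 3809.524ms @ 8 + 238.095ms (1/2)
6. 4047.619ms @ 17/2 + 238.095ms (1/2)

note 2 onset = 3/2b = 714.286ms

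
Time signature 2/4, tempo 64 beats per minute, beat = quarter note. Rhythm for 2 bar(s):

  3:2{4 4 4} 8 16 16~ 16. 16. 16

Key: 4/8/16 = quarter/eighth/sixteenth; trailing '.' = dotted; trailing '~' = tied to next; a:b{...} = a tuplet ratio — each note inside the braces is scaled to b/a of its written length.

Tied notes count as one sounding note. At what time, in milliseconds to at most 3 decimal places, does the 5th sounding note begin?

note 5 onset = 5/2b = 2343.75ms

1. 0.0ms @ 0 + 625.0ms (2/3)
2. 625.0ms @ 2/3 + 625.0ms (2/3)
3. 1250.0ms @ 4/3 + 625.0ms (2/3)
4. 1875.0ms @ 2 + 468.75ms (1/2)
5. 2343.75ms @ 5/2 + 234.375ms (1/4)
6. 2578.125ms @ 11/4 + 585.938ms (5/8)
7. 3164.062ms @ 27/8 + 351.562ms (3/8)
8. 3515.625ms @ 15/4 + 234.375ms (1/4)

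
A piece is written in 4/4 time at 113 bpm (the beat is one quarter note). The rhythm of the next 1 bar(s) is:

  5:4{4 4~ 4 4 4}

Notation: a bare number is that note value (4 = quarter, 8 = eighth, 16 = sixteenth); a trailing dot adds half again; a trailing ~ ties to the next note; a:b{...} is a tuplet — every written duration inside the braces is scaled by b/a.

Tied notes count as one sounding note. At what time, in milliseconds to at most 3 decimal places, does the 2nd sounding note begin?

1. 0.0ms @ 0 + 424.779ms (4/5)
2. 424.779ms @ 4/5 + 849.558ms (8/5)
3. 1274.336ms @ 12/5 + 424.779ms (4/5)
4. 1699.115ms @ 16/5 + 424.779ms (4/5)

note 2 onset = 4/5b = 424.779ms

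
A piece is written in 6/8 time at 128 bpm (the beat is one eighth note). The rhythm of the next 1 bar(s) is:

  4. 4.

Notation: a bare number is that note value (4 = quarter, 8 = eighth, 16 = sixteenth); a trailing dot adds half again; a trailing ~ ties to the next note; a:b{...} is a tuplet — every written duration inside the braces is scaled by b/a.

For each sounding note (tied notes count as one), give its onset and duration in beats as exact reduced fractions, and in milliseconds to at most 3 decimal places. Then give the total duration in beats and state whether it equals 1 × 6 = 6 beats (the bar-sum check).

1) 0.0ms=0b +1406.25ms=3b
2) 1406.25ms=3b +1406.25ms=3b
Σ=6b of 6 (128bpm 6/8) — PASS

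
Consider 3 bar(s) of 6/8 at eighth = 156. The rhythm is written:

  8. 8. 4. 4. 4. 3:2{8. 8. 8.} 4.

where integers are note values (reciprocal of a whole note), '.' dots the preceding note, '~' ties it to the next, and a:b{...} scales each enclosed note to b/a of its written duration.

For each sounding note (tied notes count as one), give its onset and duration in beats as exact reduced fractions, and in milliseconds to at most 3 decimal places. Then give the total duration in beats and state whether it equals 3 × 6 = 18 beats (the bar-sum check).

1) 0.0ms=0b +576.923ms=3/2b
2) 576.923ms=3/2b +576.923ms=3/2b
3) 1153.846ms=3b +1153.846ms=3b
4) 2307.692ms=6b +1153.846ms=3b
5) 3461.538ms=9b +1153.846ms=3b
6) 4615.385ms=12b +384.615ms=1b
7) 5000.0ms=13b +384.615ms=1b
8) 5384.615ms=14b +384.615ms=1b
9) 5769.231ms=15b +1153.846ms=3b
Σ=18b of 18 (156bpm 6/8) — PASS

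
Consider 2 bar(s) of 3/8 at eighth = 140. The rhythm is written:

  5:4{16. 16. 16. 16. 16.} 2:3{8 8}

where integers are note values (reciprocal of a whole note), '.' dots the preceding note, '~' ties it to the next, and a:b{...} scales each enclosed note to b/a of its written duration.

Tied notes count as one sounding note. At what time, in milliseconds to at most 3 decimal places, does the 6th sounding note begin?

note 6 onset = 3b = 1285.714ms

1. 0.0ms @ 0 + 257.143ms (3/5)
2. 257.143ms @ 3/5 + 257.143ms (3/5)
3. 514.286ms @ 6/5 + 257.143ms (3/5)
4. 771.429ms @ 9/5 + 257.143ms (3/5)
5. 1028.571ms @ 12/5 + 257.143ms (3/5)
6. 1285.714ms @ 3 + 642.857ms (3/2)
7. 1928.571ms @ 9/2 + 642.857ms (3/2)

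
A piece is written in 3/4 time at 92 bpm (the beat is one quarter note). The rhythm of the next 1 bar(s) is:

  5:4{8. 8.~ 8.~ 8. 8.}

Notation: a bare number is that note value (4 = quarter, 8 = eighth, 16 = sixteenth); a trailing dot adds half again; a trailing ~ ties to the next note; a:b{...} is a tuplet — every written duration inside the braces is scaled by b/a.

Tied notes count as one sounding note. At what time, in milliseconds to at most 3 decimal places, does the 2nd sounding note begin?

1. 0.0ms @ 0 + 391.304ms (3/5)
2. 391.304ms @ 3/5 + 1173.913ms (9/5)
3. 1565.217ms @ 12/5 + 391.304ms (3/5)

note 2 onset = 3/5b = 391.304ms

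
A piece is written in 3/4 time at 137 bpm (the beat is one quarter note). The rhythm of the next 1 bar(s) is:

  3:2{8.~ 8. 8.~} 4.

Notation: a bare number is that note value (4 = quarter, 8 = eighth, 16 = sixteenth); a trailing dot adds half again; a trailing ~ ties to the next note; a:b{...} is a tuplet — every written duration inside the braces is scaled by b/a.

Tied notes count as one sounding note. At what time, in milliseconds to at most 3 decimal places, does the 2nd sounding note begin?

note 2 onset = 1b = 437.956ms

1. 0.0ms @ 0 + 437.956ms (1)
2. 437.956ms @ 1 + 875.912ms (2)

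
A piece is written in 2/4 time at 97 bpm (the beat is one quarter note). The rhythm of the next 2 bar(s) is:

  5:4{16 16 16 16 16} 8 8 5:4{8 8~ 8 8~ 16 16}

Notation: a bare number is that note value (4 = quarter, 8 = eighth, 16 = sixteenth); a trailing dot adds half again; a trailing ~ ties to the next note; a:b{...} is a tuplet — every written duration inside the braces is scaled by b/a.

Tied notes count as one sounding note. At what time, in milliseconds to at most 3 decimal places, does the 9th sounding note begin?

note 9 onset = 12/5b = 1484.536ms

1. 0.0ms @ 0 + 123.711ms (1/5)
2. 123.711ms @ 1/5 + 123.711ms (1/5)
3. 247.423ms @ 2/5 + 123.711ms (1/5)
4. 371.134ms @ 3/5 + 123.711ms (1/5)
5. 494.845ms @ 4/5 + 123.711ms (1/5)
6. 618.557ms @ 1 + 309.278ms (1/2)
7. 927.835ms @ 3/2 + 309.278ms (1/2)
8. 1237.113ms @ 2 + 247.423ms (2/5)
9. 1484.536ms @ 12/5 + 494.845ms (4/5)
10. 1979.381ms @ 16/5 + 371.134ms (3/5)
11. 2350.515ms @ 19/5 + 123.711ms (1/5)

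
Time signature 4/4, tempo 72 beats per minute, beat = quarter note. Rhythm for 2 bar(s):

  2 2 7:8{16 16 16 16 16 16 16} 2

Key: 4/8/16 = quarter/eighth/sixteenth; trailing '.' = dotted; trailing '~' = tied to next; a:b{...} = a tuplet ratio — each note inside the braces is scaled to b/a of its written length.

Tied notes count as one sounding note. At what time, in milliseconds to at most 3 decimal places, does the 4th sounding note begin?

1. 0.0ms @ 0 + 1666.667ms (2)
2. 1666.667ms @ 2 + 1666.667ms (2)
3. 3333.333ms @ 4 + 238.095ms (2/7)
4. 3571.429ms @ 30/7 + 238.095ms (2/7)
5. 3809.524ms @ 32/7 + 238.095ms (2/7)
6. 4047.619ms @ 34/7 + 238.095ms (2/7)
7. 4285.714ms @ 36/7 + 238.095ms (2/7)
8. 4523.81ms @ 38/7 + 238.095ms (2/7)
9. 4761.905ms @ 40/7 + 238.095ms (2/7)
10. 5000.0ms @ 6 + 1666.667ms (2)

note 4 onset = 30/7b = 3571.429ms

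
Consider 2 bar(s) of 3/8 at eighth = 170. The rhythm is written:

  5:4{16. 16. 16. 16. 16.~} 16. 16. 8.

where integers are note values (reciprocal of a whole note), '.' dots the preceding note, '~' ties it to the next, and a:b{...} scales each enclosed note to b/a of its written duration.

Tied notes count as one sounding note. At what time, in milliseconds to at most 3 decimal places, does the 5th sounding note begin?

1. 0.0ms @ 0 + 211.765ms (3/5)
2. 211.765ms @ 3/5 + 211.765ms (3/5)
3. 423.529ms @ 6/5 + 211.765ms (3/5)
4. 635.294ms @ 9/5 + 211.765ms (3/5)
5. 847.059ms @ 12/5 + 476.471ms (27/20)
6. 1323.529ms @ 15/4 + 264.706ms (3/4)
7. 1588.235ms @ 9/2 + 529.412ms (3/2)

note 5 onset = 12/5b = 847.059ms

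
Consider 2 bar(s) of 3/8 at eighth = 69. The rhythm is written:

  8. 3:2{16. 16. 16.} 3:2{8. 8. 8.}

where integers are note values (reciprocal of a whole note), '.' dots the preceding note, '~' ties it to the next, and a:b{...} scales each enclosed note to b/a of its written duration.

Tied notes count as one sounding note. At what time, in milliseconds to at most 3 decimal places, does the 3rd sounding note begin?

1. 0.0ms @ 0 + 1304.348ms (3/2)
2. 1304.348ms @ 3/2 + 434.783ms (1/2)
3. 1739.13ms @ 2 + 434.783ms (1/2)
4. 2173.913ms @ 5/2 + 434.783ms (1/2)
5. 2608.696ms @ 3 + 869.565ms (1)
6. 3478.261ms @ 4 + 869.565ms (1)
7. 4347.826ms @ 5 + 869.565ms (1)

note 3 onset = 2b = 1739.13ms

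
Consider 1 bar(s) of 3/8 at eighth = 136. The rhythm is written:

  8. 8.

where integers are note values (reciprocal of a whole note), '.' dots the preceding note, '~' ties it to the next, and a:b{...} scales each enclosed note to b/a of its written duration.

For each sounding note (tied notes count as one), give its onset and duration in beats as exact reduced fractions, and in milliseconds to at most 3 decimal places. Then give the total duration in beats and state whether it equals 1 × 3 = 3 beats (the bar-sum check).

1) 0.0ms=0b +661.765ms=3/2b
2) 661.765ms=3/2b +661.765ms=3/2b
Σ=3b of 3 (136bpm 3/8) — PASS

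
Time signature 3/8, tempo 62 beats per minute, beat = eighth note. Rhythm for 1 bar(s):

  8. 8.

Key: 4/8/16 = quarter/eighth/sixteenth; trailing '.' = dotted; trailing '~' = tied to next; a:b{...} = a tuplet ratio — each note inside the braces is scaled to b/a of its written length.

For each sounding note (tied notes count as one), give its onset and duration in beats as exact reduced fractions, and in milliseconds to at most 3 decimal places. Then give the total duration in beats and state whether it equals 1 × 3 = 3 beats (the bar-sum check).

1) 0.0ms=0b +1451.613ms=3/2b
2) 1451.613ms=3/2b +1451.613ms=3/2b
Σ=3b of 3 (62bpm 3/8) — PASS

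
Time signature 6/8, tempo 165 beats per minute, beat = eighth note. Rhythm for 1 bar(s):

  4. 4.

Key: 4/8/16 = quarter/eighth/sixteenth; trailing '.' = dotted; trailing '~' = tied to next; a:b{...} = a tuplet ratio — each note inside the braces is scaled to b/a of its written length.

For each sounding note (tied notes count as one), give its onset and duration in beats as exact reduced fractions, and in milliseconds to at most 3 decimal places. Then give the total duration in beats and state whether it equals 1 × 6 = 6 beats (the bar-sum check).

1) 0.0ms=0b +1090.909ms=3b
2) 1090.909ms=3b +1090.909ms=3b
Σ=6b of 6 (165bpm 6/8) — PASS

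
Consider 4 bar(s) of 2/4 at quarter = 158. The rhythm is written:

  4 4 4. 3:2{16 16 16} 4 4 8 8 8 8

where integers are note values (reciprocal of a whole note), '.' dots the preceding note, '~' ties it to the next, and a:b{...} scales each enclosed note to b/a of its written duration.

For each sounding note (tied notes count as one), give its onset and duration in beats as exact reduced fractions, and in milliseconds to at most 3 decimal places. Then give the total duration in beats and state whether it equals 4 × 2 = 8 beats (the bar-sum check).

1) 0.0ms=0b +379.747ms=1b
2) 379.747ms=1b +379.747ms=1b
3) 759.494ms=2b +569.62ms=3/2b
4) 1329.114ms=7/2b +63.291ms=1/6b
5) 1392.405ms=11/3b +63.291ms=1/6b
6) 1455.696ms=23/6b +63.291ms=1/6b
7) 1518.987ms=4b +379.747ms=1b
8) 1898.734ms=5b +379.747ms=1b
9) 2278.481ms=6b +189.873ms=1/2b
10) 2468.354ms=13/2b +189.873ms=1/2b
11) 2658.228ms=7b +189.873ms=1/2b
12) 2848.101ms=15/2b +189.873ms=1/2b
Σ=8b of 8 (158bpm 2/4) — PASS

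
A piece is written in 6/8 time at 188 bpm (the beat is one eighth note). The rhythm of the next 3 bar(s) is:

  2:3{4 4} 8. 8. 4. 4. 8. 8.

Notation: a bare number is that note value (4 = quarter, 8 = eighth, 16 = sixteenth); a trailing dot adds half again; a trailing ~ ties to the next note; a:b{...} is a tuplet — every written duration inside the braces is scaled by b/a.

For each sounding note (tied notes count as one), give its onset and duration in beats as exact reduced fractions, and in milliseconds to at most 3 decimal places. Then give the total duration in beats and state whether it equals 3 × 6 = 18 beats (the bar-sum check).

1) 0.0ms=0b +957.447ms=3b
2) 957.447ms=3b +957.447ms=3b
3) 1914.894ms=6b +478.723ms=3/2b
4) 2393.617ms=15/2b +478.723ms=3/2b
5) 2872.34ms=9b +957.447ms=3b
6) 3829.787ms=12b +957.447ms=3b
7) 4787.234ms=15b +478.723ms=3/2b
8) 5265.957ms=33/2b +478.723ms=3/2b
Σ=18b of 18 (188bpm 6/8) — PASS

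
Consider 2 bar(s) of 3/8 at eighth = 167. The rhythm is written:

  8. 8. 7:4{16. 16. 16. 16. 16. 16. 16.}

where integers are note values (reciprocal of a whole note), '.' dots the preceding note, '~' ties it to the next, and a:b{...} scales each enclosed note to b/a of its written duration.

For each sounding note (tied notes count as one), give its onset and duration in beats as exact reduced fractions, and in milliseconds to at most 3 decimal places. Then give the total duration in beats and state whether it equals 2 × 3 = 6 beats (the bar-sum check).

1) 0.0ms=0b +538.922ms=3/2b
2) 538.922ms=3/2b +538.922ms=3/2b
3) 1077.844ms=3b +153.978ms=3/7b
4) 1231.822ms=24/7b +153.978ms=3/7b
5) 1385.8ms=27/7b +153.978ms=3/7b
6) 1539.778ms=30/7b +153.978ms=3/7b
7) 1693.755ms=33/7b +153.978ms=3/7b
8) 1847.733ms=36/7b +153.978ms=3/7b
9) 2001.711ms=39/7b +153.978ms=3/7b
Σ=6b of 6 (167bpm 3/8) — PASS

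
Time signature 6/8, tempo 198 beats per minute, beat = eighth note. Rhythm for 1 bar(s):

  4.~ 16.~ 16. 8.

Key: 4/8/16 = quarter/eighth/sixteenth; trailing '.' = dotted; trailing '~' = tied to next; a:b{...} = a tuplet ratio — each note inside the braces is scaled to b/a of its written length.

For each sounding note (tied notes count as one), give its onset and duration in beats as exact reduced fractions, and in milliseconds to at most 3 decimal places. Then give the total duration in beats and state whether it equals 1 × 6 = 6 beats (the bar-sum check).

1) 0.0ms=0b +1363.636ms=9/2b
2) 1363.636ms=9/2b +454.545ms=3/2b
Σ=6b of 6 (198bpm 6/8) — PASS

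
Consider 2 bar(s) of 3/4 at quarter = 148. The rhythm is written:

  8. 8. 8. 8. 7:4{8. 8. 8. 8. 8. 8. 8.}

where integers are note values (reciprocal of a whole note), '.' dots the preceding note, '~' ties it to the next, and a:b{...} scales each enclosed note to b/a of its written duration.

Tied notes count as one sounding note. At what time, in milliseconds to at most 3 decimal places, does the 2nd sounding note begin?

note 2 onset = 3/4b = 304.054ms

1. 0.0ms @ 0 + 304.054ms (3/4)
2. 304.054ms @ 3/4 + 304.054ms (3/4)
3. 608.108ms @ 3/2 + 304.054ms (3/4)
4. 912.162ms @ 9/4 + 304.054ms (3/4)
5. 1216.216ms @ 3 + 173.745ms (3/7)
6. 1389.961ms @ 24/7 + 173.745ms (3/7)
7. 1563.707ms @ 27/7 + 173.745ms (3/7)
8. 1737.452ms @ 30/7 + 173.745ms (3/7)
9. 1911.197ms @ 33/7 + 173.745ms (3/7)
10. 2084.942ms @ 36/7 + 173.745ms (3/7)
11. 2258.687ms @ 39/7 + 173.745ms (3/7)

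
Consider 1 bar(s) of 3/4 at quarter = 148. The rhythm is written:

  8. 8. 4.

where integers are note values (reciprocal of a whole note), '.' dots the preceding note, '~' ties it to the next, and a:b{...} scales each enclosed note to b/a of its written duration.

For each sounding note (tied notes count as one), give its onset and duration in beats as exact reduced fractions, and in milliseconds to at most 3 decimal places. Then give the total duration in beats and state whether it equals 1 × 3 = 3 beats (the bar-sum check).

1) 0.0ms=0b +304.054ms=3/4b
2) 304.054ms=3/4b +304.054ms=3/4b
3) 608.108ms=3/2b +608.108ms=3/2b
Σ=3b of 3 (148bpm 3/4) — PASS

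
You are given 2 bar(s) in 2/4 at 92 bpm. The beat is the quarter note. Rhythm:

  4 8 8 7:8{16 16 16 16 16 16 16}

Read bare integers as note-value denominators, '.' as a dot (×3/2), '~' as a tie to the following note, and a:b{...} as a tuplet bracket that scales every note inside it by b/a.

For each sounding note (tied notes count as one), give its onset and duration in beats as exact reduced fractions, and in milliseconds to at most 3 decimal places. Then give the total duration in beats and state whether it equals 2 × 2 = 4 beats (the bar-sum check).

1) 0.0ms=0b +652.174ms=1b
2) 652.174ms=1b +326.087ms=1/2b
3) 978.261ms=3/2b +326.087ms=1/2b
4) 1304.348ms=2b +186.335ms=2/7b
5) 1490.683ms=16/7b +186.335ms=2/7b
6) 1677.019ms=18/7b +186.335ms=2/7b
7) 1863.354ms=20/7b +186.335ms=2/7b
8) 2049.689ms=22/7b +186.335ms=2/7b
9) 2236.025ms=24/7b +186.335ms=2/7b
10) 2422.36ms=26/7b +186.335ms=2/7b
Σ=4b of 4 (92bpm 2/4) — PASS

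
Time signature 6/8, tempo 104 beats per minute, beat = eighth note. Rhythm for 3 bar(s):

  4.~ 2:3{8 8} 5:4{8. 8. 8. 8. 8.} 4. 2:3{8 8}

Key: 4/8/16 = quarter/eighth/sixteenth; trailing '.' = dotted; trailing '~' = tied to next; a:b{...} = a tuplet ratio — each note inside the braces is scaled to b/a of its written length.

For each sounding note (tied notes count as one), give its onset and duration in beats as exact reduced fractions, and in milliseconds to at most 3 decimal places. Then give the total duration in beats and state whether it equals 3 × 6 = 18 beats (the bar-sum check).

1) 0.0ms=0b +2596.154ms=9/2b
2) 2596.154ms=9/2b +865.385ms=3/2b
3) 3461.538ms=6b +692.308ms=6/5b
4) 4153.846ms=36/5b +692.308ms=6/5b
5) 4846.154ms=42/5b +692.308ms=6/5b
6) 5538.462ms=48/5b +692.308ms=6/5b
7) 6230.769ms=54/5b +692.308ms=6/5b
8) 6923.077ms=12b +1730.769ms=3b
9) 8653.846ms=15b +865.385ms=3/2b
10) 9519.231ms=33/2b +865.385ms=3/2b
Σ=18b of 18 (104bpm 6/8) — PASS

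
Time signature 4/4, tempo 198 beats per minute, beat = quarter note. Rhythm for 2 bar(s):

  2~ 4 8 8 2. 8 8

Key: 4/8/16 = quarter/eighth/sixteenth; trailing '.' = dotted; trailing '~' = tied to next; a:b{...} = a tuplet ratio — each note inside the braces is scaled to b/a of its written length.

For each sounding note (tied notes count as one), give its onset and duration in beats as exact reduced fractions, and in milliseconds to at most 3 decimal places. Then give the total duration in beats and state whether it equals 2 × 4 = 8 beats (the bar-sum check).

1) 0.0ms=0b +909.091ms=3b
2) 909.091ms=3b +151.515ms=1/2b
3) 1060.606ms=7/2b +151.515ms=1/2b
4) 1212.121ms=4b +909.091ms=3b
5) 2121.212ms=7b +151.515ms=1/2b
6) 2272.727ms=15/2b +151.515ms=1/2b
Σ=8b of 8 (198bpm 4/4) — PASS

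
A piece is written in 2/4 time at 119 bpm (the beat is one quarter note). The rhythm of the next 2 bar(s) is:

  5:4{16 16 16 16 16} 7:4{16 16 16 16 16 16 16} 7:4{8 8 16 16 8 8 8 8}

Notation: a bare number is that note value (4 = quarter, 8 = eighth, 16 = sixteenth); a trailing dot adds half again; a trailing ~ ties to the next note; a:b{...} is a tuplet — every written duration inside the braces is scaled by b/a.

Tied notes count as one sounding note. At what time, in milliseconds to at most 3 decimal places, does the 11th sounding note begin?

note 11 onset = 12/7b = 864.346ms

1. 0.0ms @ 0 + 100.84ms (1/5)
2. 100.84ms @ 1/5 + 100.84ms (1/5)
3. 201.681ms @ 2/5 + 100.84ms (1/5)
4. 302.521ms @ 3/5 + 100.84ms (1/5)
5. 403.361ms @ 4/5 + 100.84ms (1/5)
6. 504.202ms @ 1 + 72.029ms (1/7)
7. 576.23ms @ 8/7 + 72.029ms (1/7)
8. 648.259ms @ 9/7 + 72.029ms (1/7)
9. 720.288ms @ 10/7 + 72.029ms (1/7)
10. 792.317ms @ 11/7 + 72.029ms (1/7)
11. 864.346ms @ 12/7 + 72.029ms (1/7)
12. 936.375ms @ 13/7 + 72.029ms (1/7)
13. 1008.403ms @ 2 + 144.058ms (2/7)
14. 1152.461ms @ 16/7 + 144.058ms (2/7)
15. 1296.519ms @ 18/7 + 72.029ms (1/7)
16. 1368.547ms @ 19/7 + 72.029ms (1/7)
17. 1440.576ms @ 20/7 + 144.058ms (2/7)
18. 1584.634ms @ 22/7 + 144.058ms (2/7)
19. 1728.691ms @ 24/7 + 144.058ms (2/7)
20. 1872.749ms @ 26/7 + 144.058ms (2/7)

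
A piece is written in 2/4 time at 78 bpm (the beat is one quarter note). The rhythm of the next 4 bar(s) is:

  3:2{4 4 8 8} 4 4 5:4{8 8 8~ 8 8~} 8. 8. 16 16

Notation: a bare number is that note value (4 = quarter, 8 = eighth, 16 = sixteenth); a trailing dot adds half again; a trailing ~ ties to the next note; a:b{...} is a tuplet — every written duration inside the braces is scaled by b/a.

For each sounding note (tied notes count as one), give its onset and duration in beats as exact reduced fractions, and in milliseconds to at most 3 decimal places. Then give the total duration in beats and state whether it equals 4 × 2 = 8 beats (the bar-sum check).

1) 0.0ms=0b +512.821ms=2/3b
2) 512.821ms=2/3b +512.821ms=2/3b
3) 1025.641ms=4/3b +256.41ms=1/3b
4) 1282.051ms=5/3b +256.41ms=1/3b
5) 1538.462ms=2b +769.231ms=1b
6) 2307.692ms=3b +769.231ms=1b
7) 3076.923ms=4b +307.692ms=2/5b
8) 3384.615ms=22/5b +307.692ms=2/5b
9) 3692.308ms=24/5b +615.385ms=4/5b
10) 4307.692ms=28/5b +884.615ms=23/20b
11) 5192.308ms=27/4b +576.923ms=3/4b
12) 5769.231ms=15/2b +192.308ms=1/4b
13) 5961.538ms=31/4b +192.308ms=1/4b
Σ=8b of 8 (78bpm 2/4) — PASS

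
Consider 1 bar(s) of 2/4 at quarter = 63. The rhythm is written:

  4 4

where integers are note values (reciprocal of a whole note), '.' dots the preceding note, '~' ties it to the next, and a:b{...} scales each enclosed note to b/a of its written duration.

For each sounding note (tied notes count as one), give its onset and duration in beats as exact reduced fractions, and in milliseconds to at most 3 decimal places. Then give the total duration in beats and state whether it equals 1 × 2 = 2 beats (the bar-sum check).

1) 0.0ms=0b +952.381ms=1b
2) 952.381ms=1b +952.381ms=1b
Σ=2b of 2 (63bpm 2/4) — PASS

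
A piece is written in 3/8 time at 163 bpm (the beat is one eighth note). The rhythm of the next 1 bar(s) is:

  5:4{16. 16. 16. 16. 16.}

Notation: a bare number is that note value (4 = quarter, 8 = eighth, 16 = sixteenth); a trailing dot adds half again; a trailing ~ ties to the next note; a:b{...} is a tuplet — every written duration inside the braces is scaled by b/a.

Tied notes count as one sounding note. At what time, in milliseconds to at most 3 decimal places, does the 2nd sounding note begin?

1. 0.0ms @ 0 + 220.859ms (3/5)
2. 220.859ms @ 3/5 + 220.859ms (3/5)
3. 441.718ms @ 6/5 + 220.859ms (3/5)
4. 662.577ms @ 9/5 + 220.859ms (3/5)
5. 883.436ms @ 12/5 + 220.859ms (3/5)

note 2 onset = 3/5b = 220.859ms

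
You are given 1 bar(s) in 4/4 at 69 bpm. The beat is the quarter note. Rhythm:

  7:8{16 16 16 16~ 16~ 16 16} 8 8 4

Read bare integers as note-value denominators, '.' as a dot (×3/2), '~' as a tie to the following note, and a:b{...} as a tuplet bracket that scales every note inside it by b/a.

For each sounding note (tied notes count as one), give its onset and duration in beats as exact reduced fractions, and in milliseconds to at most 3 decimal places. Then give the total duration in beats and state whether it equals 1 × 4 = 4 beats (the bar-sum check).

1) 0.0ms=0b +248.447ms=2/7b
2) 248.447ms=2/7b +248.447ms=2/7b
3) 496.894ms=4/7b +248.447ms=2/7b
4) 745.342ms=6/7b +745.342ms=6/7b
5) 1490.683ms=12/7b +248.447ms=2/7b
6) 1739.13ms=2b +434.783ms=1/2b
7) 2173.913ms=5/2b +434.783ms=1/2b
8) 2608.696ms=3b +869.565ms=1b
Σ=4b of 4 (69bpm 4/4) — PASS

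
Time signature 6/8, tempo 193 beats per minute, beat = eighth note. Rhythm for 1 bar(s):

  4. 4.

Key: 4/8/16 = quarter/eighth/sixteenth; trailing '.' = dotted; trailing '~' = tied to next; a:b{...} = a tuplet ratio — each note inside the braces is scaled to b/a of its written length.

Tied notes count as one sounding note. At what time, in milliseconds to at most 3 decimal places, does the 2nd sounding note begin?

1. 0.0ms @ 0 + 932.642ms (3)
2. 932.642ms @ 3 + 932.642ms (3)

note 2 onset = 3b = 932.642ms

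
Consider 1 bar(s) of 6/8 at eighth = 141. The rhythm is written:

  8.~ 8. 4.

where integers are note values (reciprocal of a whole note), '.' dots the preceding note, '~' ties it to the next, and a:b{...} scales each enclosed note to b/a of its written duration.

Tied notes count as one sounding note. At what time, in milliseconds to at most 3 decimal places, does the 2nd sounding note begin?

note 2 onset = 3b = 1276.596ms

1. 0.0ms @ 0 + 1276.596ms (3)
2. 1276.596ms @ 3 + 1276.596ms (3)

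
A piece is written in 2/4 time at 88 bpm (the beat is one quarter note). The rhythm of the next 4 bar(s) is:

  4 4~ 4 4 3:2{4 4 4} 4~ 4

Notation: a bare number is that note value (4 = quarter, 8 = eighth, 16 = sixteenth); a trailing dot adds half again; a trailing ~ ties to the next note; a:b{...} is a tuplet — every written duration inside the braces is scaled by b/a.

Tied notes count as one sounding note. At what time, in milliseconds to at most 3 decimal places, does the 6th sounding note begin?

1. 0.0ms @ 0 + 681.818ms (1)
2. 681.818ms @ 1 + 1363.636ms (2)
3. 2045.455ms @ 3 + 681.818ms (1)
4. 2727.273ms @ 4 + 454.545ms (2/3)
5. 3181.818ms @ 14/3 + 454.545ms (2/3)
6. 3636.364ms @ 16/3 + 454.545ms (2/3)
7. 4090.909ms @ 6 + 1363.636ms (2)

note 6 onset = 16/3b = 3636.364ms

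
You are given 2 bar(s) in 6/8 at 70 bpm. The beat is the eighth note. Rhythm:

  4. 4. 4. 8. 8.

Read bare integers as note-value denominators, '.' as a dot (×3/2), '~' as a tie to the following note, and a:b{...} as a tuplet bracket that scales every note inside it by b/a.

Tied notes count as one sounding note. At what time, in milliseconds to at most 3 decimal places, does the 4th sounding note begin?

note 4 onset = 9b = 7714.286ms

1. 0.0ms @ 0 + 2571.429ms (3)
2. 2571.429ms @ 3 + 2571.429ms (3)
3. 5142.857ms @ 6 + 2571.429ms (3)
4. 7714.286ms @ 9 + 1285.714ms (3/2)
5. 9000.0ms @ 21/2 + 1285.714ms (3/2)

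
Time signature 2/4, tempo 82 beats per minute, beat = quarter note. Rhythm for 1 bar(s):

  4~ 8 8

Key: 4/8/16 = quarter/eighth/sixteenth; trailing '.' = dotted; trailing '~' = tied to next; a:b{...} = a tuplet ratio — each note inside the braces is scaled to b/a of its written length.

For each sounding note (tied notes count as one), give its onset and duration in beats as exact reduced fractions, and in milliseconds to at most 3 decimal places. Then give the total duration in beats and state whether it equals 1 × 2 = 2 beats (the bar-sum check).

1) 0.0ms=0b +1097.561ms=3/2b
2) 1097.561ms=3/2b +365.854ms=1/2b
Σ=2b of 2 (82bpm 2/4) — PASS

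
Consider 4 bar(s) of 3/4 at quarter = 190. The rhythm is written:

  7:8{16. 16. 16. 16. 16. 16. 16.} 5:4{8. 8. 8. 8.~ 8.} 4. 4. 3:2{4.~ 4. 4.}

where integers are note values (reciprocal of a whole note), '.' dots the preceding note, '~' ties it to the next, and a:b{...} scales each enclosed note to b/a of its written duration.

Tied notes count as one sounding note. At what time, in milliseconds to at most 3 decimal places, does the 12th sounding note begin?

note 12 onset = 6b = 1894.737ms

1. 0.0ms @ 0 + 135.338ms (3/7)
2. 135.338ms @ 3/7 + 135.338ms (3/7)
3. 270.677ms @ 6/7 + 135.338ms (3/7)
4. 406.015ms @ 9/7 + 135.338ms (3/7)
5. 541.353ms @ 12/7 + 135.338ms (3/7)
6. 676.692ms @ 15/7 + 135.338ms (3/7)
7. 812.03ms @ 18/7 + 135.338ms (3/7)
8. 947.368ms @ 3 + 189.474ms (3/5)
9. 1136.842ms @ 18/5 + 189.474ms (3/5)
10. 1326.316ms @ 21/5 + 189.474ms (3/5)
11. 1515.789ms @ 24/5 + 378.947ms (6/5)
12. 1894.737ms @ 6 + 473.684ms (3/2)
13. 2368.421ms @ 15/2 + 473.684ms (3/2)
14. 2842.105ms @ 9 + 631.579ms (2)
15. 3473.684ms @ 11 + 315.789ms (1)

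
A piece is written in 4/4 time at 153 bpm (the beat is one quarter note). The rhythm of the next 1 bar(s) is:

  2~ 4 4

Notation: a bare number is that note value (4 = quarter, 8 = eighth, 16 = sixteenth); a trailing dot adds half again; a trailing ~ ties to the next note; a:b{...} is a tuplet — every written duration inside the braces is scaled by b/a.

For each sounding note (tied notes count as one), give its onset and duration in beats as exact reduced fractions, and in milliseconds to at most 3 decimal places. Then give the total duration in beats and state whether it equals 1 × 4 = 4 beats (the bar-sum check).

1) 0.0ms=0b +1176.471ms=3b
2) 1176.471ms=3b +392.157ms=1b
Σ=4b of 4 (153bpm 4/4) — PASS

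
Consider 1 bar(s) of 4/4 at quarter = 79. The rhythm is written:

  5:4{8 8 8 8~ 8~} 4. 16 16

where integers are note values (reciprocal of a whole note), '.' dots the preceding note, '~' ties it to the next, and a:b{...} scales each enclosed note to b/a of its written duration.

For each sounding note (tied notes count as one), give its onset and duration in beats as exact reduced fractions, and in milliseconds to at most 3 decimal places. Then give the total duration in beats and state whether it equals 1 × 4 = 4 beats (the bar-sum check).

1) 0.0ms=0b +303.797ms=2/5b
2) 303.797ms=2/5b +303.797ms=2/5b
3) 607.595ms=4/5b +303.797ms=2/5b
4) 911.392ms=6/5b +1746.835ms=23/10b
5) 2658.228ms=7/2b +189.873ms=1/4b
6) 2848.101ms=15/4b +189.873ms=1/4b
Σ=4b of 4 (79bpm 4/4) — PASS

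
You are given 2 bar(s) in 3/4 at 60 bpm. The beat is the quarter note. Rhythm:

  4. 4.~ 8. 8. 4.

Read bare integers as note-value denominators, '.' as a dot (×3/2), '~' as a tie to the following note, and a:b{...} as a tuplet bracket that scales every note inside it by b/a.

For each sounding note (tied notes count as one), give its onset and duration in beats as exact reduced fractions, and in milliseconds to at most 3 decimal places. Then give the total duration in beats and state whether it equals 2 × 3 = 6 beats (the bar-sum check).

1) 0.0ms=0b +1500.0ms=3/2b
2) 1500.0ms=3/2b +2250.0ms=9/4b
3) 3750.0ms=15/4b +750.0ms=3/4b
4) 4500.0ms=9/2b +1500.0ms=3/2b
Σ=6b of 6 (60bpm 3/4) — PASS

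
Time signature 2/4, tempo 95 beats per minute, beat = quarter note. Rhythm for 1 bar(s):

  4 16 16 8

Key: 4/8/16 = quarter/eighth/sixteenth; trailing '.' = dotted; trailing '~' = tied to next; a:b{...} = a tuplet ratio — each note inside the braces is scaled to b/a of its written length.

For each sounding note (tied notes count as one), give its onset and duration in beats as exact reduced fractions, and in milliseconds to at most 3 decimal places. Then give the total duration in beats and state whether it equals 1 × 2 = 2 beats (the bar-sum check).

1) 0.0ms=0b +631.579ms=1b
2) 631.579ms=1b +157.895ms=1/4b
3) 789.474ms=5/4b +157.895ms=1/4b
4) 947.368ms=3/2b +315.789ms=1/2b
Σ=2b of 2 (95bpm 2/4) — PASS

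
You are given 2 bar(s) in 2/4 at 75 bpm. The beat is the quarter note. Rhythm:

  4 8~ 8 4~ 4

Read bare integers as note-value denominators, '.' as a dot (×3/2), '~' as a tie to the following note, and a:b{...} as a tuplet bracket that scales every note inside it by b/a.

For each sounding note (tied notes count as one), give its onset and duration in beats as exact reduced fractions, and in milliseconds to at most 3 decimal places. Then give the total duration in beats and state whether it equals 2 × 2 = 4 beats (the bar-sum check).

1) 0.0ms=0b +800.0ms=1b
2) 800.0ms=1b +800.0ms=1b
3) 1600.0ms=2b +1600.0ms=2b
Σ=4b of 4 (75bpm 2/4) — PASS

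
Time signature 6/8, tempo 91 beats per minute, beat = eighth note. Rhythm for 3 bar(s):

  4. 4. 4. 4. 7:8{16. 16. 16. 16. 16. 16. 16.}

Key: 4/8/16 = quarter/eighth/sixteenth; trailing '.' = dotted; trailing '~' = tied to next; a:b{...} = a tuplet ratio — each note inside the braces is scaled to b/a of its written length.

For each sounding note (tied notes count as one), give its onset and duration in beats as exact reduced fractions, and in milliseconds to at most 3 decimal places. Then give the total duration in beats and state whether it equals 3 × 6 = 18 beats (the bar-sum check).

1) 0.0ms=0b +1978.022ms=3b
2) 1978.022ms=3b +1978.022ms=3b
3) 3956.044ms=6b +1978.022ms=3b
4) 5934.066ms=9b +1978.022ms=3b
5) 7912.088ms=12b +565.149ms=6/7b
6) 8477.237ms=90/7b +565.149ms=6/7b
7) 9042.386ms=96/7b +565.149ms=6/7b
8) 9607.535ms=102/7b +565.149ms=6/7b
9) 10172.684ms=108/7b +565.149ms=6/7b
10) 10737.834ms=114/7b +565.149ms=6/7b
11) 11302.983ms=120/7b +565.149ms=6/7b
Σ=18b of 18 (91bpm 6/8) — PASS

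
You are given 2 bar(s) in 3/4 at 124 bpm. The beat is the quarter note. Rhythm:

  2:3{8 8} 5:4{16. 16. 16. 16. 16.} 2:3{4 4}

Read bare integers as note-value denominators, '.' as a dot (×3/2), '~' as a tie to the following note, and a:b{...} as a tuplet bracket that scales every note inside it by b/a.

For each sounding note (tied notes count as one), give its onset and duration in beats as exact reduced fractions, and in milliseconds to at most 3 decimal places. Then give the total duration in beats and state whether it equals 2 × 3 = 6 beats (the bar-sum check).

1) 0.0ms=0b +362.903ms=3/4b
2) 362.903ms=3/4b +362.903ms=3/4b
3) 725.806ms=3/2b +145.161ms=3/10b
4) 870.968ms=9/5b +145.161ms=3/10b
5) 1016.129ms=21/10b +145.161ms=3/10b
6) 1161.29ms=12/5b +145.161ms=3/10b
7) 1306.452ms=27/10b +145.161ms=3/10b
8) 1451.613ms=3b +725.806ms=3/2b
9) 2177.419ms=9/2b +725.806ms=3/2b
Σ=6b of 6 (124bpm 3/4) — PASS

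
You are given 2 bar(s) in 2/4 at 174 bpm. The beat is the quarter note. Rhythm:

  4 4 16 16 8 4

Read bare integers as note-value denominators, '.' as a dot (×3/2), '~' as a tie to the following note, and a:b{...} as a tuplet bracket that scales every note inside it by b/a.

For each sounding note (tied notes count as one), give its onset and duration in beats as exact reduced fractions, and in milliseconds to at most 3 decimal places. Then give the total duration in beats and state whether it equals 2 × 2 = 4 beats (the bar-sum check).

1) 0.0ms=0b +344.828ms=1b
2) 344.828ms=1b +344.828ms=1b
3) 689.655ms=2b +86.207ms=1/4b
4) 775.862ms=9/4b +86.207ms=1/4b
5) 862.069ms=5/2b +172.414ms=1/2b
6) 1034.483ms=3b +344.828ms=1b
Σ=4b of 4 (174bpm 2/4) — PASS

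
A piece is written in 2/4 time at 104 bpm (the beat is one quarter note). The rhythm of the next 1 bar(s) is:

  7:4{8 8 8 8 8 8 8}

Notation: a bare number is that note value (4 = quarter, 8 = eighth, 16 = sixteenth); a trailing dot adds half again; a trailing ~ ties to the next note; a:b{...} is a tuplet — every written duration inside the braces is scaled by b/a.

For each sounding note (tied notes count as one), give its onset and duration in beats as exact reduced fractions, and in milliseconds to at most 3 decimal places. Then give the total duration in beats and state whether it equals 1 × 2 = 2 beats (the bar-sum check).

1) 0.0ms=0b +164.835ms=2/7b
2) 164.835ms=2/7b +164.835ms=2/7b
3) 329.67ms=4/7b +164.835ms=2/7b
4) 494.505ms=6/7b +164.835ms=2/7b
5) 659.341ms=8/7b +164.835ms=2/7b
6) 824.176ms=10/7b +164.835ms=2/7b
7) 989.011ms=12/7b +164.835ms=2/7b
Σ=2b of 2 (104bpm 2/4) — PASS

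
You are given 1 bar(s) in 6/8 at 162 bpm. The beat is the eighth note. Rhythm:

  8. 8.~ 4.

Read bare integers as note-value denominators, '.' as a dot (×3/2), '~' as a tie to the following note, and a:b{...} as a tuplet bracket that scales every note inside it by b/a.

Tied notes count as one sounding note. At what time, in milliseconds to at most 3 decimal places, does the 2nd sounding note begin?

1. 0.0ms @ 0 + 555.556ms (3/2)
2. 555.556ms @ 3/2 + 1666.667ms (9/2)

note 2 onset = 3/2b = 555.556ms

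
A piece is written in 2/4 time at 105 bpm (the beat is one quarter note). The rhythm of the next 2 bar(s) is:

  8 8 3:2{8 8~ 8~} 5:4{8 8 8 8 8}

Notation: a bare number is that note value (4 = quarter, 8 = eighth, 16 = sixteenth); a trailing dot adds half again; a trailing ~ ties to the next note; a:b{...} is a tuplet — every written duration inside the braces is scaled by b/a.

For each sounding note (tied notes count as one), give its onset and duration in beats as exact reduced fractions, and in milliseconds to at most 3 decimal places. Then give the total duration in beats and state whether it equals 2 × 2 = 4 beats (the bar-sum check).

1) 0.0ms=0b +285.714ms=1/2b
2) 285.714ms=1/2b +285.714ms=1/2b
3) 571.429ms=1b +190.476ms=1/3b
4) 761.905ms=4/3b +609.524ms=16/15b
5) 1371.429ms=12/5b +228.571ms=2/5b
6) 1600.0ms=14/5b +228.571ms=2/5b
7) 1828.571ms=16/5b +228.571ms=2/5b
8) 2057.143ms=18/5b +228.571ms=2/5b
Σ=4b of 4 (105bpm 2/4) — PASS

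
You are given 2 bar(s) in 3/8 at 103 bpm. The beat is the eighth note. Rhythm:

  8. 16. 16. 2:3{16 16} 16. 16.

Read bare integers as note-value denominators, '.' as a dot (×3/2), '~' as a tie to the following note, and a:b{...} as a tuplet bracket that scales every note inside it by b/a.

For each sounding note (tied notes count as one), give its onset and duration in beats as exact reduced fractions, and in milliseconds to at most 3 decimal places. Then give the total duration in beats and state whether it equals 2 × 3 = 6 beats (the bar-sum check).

1) 0.0ms=0b +873.786ms=3/2b
2) 873.786ms=3/2b +436.893ms=3/4b
3) 1310.68ms=9/4b +436.893ms=3/4b
4) 1747.573ms=3b +436.893ms=3/4b
5) 2184.466ms=15/4b +436.893ms=3/4b
6) 2621.359ms=9/2b +436.893ms=3/4b
7) 3058.252ms=21/4b +436.893ms=3/4b
Σ=6b of 6 (103bpm 3/8) — PASS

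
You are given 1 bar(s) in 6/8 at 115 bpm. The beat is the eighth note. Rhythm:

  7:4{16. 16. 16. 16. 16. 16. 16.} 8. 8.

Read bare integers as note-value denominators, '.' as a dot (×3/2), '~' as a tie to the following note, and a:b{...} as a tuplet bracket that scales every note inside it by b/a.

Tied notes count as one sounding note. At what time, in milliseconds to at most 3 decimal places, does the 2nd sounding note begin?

note 2 onset = 3/7b = 223.602ms

1. 0.0ms @ 0 + 223.602ms (3/7)
2. 223.602ms @ 3/7 + 223.602ms (3/7)
3. 447.205ms @ 6/7 + 223.602ms (3/7)
4. 670.807ms @ 9/7 + 223.602ms (3/7)
5. 894.41ms @ 12/7 + 223.602ms (3/7)
6. 1118.012ms @ 15/7 + 223.602ms (3/7)
7. 1341.615ms @ 18/7 + 223.602ms (3/7)
8. 1565.217ms @ 3 + 782.609ms (3/2)
9. 2347.826ms @ 9/2 + 782.609ms (3/2)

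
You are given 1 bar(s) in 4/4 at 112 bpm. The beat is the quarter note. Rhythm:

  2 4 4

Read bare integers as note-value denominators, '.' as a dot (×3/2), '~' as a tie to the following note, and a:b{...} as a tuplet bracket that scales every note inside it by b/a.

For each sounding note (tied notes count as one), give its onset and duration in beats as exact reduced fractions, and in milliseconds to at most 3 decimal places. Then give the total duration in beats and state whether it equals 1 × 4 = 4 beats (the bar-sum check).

1) 0.0ms=0b +1071.429ms=2b
2) 1071.429ms=2b +535.714ms=1b
3) 1607.143ms=3b +535.714ms=1b
Σ=4b of 4 (112bpm 4/4) — PASS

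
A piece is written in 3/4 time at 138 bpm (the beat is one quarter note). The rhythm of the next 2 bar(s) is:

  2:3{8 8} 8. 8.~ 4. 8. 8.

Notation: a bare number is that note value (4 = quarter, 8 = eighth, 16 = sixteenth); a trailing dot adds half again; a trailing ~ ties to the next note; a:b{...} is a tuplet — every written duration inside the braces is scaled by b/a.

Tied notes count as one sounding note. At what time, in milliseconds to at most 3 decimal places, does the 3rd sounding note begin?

1. 0.0ms @ 0 + 326.087ms (3/4)
2. 326.087ms @ 3/4 + 326.087ms (3/4)
3. 652.174ms @ 3/2 + 326.087ms (3/4)
4. 978.261ms @ 9/4 + 978.261ms (9/4)
5. 1956.522ms @ 9/2 + 326.087ms (3/4)
6. 2282.609ms @ 21/4 + 326.087ms (3/4)

note 3 onset = 3/2b = 652.174ms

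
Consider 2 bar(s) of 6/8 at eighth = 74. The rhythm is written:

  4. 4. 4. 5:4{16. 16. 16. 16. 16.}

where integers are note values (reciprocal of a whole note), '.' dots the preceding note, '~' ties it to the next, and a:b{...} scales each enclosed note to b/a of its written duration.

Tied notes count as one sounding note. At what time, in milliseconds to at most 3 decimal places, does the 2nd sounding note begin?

note 2 onset = 3b = 2432.432ms

1. 0.0ms @ 0 + 2432.432ms (3)
2. 2432.432ms @ 3 + 2432.432ms (3)
3. 4864.865ms @ 6 + 2432.432ms (3)
4. 7297.297ms @ 9 + 486.486ms (3/5)
5. 7783.784ms @ 48/5 + 486.486ms (3/5)
6. 8270.27ms @ 51/5 + 486.486ms (3/5)
7. 8756.757ms @ 54/5 + 486.486ms (3/5)
8. 9243.243ms @ 57/5 + 486.486ms (3/5)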